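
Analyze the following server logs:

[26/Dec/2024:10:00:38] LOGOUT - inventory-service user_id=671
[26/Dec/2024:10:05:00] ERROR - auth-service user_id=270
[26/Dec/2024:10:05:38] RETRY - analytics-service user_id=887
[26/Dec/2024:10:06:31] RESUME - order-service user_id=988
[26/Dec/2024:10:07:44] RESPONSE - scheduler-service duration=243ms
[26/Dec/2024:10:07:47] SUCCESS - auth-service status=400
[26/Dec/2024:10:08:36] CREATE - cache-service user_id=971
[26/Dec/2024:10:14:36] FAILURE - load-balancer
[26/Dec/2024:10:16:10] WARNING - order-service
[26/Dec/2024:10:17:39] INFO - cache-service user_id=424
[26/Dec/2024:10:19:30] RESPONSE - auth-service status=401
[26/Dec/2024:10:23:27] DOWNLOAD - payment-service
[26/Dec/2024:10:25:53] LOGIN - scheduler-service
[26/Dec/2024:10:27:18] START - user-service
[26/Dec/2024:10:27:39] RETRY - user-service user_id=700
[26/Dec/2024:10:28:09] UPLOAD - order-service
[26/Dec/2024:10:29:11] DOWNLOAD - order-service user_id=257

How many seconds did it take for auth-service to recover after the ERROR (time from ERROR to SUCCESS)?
167

To calculate recovery time:

1. Find ERROR event for auth-service: 26/Dec/2024:10:05:00
2. Find next SUCCESS event for auth-service: 26/Dec/2024:10:07:47
3. Recovery time: 26/Dec/2024:10:07:47 - 26/Dec/2024:10:05:00 = 167 seconds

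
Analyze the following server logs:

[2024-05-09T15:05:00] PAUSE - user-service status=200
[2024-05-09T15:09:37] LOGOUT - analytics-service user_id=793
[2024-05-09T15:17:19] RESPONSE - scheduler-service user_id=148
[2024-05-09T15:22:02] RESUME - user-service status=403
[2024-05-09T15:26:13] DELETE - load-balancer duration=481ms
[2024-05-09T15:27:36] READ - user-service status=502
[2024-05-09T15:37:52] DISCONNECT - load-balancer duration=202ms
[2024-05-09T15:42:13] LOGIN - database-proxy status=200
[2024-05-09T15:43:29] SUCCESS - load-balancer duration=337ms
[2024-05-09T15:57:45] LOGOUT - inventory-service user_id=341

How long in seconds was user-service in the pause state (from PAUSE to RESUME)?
1022

To calculate state duration:

1. Find PAUSE event for user-service: 2024-05-09T15:05:00
2. Find RESUME event for user-service: 2024-05-09T15:22:02
3. Calculate duration: 2024-05-09T15:22:02 - 2024-05-09T15:05:00 = 1022 seconds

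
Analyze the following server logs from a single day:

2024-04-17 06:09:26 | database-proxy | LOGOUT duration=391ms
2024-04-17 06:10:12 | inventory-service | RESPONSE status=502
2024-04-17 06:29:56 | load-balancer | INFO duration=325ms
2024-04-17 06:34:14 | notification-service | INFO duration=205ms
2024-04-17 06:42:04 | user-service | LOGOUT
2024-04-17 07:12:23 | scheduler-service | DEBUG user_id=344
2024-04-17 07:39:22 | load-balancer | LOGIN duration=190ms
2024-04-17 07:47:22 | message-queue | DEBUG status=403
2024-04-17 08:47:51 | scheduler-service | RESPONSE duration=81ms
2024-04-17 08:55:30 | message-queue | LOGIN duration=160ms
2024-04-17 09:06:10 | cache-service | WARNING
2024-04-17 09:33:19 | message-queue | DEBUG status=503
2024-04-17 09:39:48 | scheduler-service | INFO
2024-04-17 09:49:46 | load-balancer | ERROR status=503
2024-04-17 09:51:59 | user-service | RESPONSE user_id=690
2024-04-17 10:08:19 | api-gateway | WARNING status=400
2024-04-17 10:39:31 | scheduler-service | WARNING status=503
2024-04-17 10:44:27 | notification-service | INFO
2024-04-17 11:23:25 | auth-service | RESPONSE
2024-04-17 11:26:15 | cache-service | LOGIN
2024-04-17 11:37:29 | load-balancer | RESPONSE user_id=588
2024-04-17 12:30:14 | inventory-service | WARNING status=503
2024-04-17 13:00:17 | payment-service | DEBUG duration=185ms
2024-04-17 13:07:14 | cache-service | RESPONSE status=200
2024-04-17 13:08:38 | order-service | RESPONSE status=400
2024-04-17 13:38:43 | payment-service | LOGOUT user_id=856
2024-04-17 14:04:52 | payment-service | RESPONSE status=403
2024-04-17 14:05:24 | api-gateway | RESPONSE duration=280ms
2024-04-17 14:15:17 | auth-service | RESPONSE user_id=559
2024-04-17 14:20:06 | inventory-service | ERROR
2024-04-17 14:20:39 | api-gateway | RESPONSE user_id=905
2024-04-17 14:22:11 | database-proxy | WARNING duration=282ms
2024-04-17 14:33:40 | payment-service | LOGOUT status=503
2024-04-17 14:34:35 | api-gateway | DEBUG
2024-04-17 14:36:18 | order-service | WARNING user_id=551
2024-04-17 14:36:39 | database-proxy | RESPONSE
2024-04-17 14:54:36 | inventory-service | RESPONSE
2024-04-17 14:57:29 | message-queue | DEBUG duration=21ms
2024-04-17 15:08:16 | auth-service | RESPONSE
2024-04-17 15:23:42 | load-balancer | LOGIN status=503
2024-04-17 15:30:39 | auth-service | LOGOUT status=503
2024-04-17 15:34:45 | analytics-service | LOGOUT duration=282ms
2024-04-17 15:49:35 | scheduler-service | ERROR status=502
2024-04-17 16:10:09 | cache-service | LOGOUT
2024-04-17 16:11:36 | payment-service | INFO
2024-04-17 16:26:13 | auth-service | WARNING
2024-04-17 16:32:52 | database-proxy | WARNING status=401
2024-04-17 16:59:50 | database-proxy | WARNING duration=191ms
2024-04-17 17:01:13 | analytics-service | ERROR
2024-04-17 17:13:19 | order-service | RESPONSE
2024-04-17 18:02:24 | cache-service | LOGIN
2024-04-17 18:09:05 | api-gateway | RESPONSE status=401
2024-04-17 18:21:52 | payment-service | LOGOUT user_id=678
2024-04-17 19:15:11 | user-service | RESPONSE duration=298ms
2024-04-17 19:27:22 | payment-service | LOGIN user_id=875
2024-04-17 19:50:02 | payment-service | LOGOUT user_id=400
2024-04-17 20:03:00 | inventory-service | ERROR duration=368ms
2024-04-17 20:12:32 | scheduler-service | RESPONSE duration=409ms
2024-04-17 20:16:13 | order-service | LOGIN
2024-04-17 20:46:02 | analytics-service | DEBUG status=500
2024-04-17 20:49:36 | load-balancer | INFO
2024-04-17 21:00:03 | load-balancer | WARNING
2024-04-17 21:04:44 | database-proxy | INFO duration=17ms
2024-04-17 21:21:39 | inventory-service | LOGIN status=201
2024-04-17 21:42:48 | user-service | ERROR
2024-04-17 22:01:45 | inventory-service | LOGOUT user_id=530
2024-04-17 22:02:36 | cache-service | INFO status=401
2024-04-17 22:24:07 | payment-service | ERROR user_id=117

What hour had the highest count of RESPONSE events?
14

To find the peak hour:

1. Group all RESPONSE events by hour
2. Count events in each hour
3. Find hour with maximum count
4. Peak hour: 14 (with 6 events)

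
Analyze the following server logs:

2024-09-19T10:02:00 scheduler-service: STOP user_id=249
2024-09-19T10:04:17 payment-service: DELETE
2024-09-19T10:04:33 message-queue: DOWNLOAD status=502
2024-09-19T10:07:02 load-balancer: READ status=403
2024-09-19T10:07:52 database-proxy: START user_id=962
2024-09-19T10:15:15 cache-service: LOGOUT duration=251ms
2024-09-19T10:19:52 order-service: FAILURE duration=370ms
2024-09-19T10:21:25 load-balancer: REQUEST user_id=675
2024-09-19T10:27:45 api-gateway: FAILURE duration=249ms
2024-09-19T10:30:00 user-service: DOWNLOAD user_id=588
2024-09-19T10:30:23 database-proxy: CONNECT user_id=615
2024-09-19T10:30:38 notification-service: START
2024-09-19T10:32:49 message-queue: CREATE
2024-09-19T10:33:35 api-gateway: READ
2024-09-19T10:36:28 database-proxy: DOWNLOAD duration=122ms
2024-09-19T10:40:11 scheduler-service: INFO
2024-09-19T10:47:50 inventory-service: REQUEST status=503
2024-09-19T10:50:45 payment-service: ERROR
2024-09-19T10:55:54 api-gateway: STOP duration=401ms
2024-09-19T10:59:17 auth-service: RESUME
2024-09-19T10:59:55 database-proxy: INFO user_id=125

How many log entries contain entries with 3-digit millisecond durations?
5

To find matching entries:

1. Pattern to match: entries with 3-digit millisecond durations
2. Scan each log entry for the pattern
3. Count matches: 5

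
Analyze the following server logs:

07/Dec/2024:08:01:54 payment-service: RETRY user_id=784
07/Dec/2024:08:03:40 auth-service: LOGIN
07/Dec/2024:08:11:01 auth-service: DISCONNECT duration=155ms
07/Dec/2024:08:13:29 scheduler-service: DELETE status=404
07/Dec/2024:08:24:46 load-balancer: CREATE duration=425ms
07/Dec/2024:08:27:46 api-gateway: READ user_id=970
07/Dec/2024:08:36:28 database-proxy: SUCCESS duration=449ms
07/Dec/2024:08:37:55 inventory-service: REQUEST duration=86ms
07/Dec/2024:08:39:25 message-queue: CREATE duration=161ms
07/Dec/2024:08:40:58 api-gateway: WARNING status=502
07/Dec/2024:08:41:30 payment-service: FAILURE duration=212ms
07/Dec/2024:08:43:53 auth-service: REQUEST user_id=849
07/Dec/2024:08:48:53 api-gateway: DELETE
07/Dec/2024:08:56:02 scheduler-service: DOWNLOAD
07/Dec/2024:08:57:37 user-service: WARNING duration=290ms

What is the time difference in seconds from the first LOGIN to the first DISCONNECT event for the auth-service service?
441

To find the time between events:

1. Locate the first LOGIN event for auth-service: 07/Dec/2024:08:03:40
2. Locate the first DISCONNECT event for auth-service: 07/Dec/2024:08:11:01
3. Calculate the difference: 07/Dec/2024:08:11:01 - 07/Dec/2024:08:03:40 = 441 seconds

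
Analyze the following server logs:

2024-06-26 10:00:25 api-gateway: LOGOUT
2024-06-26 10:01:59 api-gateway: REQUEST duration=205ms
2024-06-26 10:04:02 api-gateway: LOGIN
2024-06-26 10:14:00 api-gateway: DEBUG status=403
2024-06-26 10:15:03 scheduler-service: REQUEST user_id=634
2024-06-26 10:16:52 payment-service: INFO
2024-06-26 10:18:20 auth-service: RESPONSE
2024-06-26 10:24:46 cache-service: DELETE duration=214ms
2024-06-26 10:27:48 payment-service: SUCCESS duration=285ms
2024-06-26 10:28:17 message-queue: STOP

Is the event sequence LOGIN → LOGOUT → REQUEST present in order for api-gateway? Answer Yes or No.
No

To verify sequence order:

1. Find all events in sequence LOGIN → LOGOUT → REQUEST for api-gateway
2. Extract their timestamps
3. Check if timestamps are in ascending order
4. Result: No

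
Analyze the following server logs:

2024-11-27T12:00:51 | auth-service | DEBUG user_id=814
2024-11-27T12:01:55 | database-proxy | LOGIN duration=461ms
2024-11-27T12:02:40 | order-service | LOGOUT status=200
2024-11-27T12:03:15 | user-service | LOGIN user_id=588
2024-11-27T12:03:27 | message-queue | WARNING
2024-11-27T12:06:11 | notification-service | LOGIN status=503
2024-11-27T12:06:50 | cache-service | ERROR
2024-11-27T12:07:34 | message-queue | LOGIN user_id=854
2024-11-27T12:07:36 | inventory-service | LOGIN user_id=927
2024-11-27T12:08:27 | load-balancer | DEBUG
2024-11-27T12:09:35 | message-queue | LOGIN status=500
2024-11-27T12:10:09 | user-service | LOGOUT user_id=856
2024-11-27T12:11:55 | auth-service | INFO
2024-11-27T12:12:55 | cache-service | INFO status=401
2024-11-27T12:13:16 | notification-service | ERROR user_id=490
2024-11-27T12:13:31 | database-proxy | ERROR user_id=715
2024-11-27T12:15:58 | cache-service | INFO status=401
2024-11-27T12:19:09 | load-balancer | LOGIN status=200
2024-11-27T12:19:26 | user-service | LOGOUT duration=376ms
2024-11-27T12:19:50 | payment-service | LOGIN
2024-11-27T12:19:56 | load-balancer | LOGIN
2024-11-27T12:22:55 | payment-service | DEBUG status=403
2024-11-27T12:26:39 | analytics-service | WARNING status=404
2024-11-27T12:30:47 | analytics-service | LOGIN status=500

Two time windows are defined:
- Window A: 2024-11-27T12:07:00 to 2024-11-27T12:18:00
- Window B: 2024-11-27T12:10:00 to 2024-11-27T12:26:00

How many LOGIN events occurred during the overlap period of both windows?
0

To find overlap events:

1. Window A: 2024-11-27T12:07:00 to 2024-11-27T12:18:00
2. Window B: 2024-11-27T12:10:00 to 2024-11-27T12:26:00
3. Overlap period: 2024-11-27T12:10:00 to 2024-11-27T12:18:00
4. Count LOGIN events in overlap: 0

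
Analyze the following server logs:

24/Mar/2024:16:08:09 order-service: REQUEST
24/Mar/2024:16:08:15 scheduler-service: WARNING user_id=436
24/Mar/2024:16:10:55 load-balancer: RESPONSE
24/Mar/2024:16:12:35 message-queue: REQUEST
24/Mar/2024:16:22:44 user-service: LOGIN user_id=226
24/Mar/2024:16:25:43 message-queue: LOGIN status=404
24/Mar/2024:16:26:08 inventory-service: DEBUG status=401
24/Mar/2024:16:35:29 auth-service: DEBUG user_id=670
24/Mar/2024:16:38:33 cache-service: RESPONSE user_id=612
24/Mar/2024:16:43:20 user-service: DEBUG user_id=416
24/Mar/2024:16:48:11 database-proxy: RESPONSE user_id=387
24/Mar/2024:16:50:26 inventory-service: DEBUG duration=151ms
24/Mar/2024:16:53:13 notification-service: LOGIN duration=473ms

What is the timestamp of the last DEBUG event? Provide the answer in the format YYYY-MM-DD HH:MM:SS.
2024-03-24 16:50:26

To find the last event:

1. Filter for all DEBUG events
2. Sort by timestamp
3. Select the last one
4. Timestamp: 2024-03-24 16:50:26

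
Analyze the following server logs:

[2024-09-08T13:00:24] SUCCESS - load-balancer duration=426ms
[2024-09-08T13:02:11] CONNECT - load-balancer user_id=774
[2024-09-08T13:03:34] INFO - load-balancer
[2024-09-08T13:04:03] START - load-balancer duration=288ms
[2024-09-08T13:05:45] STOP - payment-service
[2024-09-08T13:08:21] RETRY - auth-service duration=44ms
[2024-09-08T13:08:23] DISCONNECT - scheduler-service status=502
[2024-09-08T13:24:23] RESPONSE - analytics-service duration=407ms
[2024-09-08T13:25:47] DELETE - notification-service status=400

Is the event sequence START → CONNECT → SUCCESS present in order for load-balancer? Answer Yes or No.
No

To verify sequence order:

1. Find all events in sequence START → CONNECT → SUCCESS for load-balancer
2. Extract their timestamps
3. Check if timestamps are in ascending order
4. Result: No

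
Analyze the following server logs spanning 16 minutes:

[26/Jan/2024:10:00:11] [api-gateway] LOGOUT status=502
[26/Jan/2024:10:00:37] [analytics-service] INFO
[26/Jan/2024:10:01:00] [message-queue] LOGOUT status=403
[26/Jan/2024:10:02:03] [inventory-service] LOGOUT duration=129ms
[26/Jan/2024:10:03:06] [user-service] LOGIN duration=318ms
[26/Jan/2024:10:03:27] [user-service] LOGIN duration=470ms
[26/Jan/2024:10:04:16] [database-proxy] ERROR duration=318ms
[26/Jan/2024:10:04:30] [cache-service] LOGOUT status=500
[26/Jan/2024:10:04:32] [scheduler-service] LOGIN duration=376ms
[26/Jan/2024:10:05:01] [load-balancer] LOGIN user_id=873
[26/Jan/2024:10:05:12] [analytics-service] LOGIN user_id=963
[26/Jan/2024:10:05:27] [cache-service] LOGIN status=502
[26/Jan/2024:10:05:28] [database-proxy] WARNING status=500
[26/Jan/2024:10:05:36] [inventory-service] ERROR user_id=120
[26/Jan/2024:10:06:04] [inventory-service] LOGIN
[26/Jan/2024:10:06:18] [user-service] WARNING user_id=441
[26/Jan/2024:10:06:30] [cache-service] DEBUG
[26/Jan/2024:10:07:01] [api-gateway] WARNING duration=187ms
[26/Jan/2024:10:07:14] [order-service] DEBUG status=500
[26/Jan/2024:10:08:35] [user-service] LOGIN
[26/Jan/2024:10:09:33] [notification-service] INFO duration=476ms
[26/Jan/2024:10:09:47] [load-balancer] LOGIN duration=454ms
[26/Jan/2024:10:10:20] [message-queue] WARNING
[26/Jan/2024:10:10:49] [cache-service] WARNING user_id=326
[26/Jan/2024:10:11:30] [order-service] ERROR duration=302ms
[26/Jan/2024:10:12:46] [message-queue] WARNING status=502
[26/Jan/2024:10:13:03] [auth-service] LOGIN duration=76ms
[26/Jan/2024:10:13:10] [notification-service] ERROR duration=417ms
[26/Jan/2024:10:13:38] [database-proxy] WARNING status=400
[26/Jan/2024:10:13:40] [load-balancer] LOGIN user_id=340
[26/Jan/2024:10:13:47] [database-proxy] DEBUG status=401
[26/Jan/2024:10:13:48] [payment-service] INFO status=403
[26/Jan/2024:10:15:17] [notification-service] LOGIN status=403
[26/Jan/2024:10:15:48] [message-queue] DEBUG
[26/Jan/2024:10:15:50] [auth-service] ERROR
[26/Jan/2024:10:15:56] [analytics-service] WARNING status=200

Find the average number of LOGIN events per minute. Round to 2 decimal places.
0.75

To calculate the rate:

1. Count total LOGIN events: 12
2. Total time period: 16 minutes
3. Rate = 12 / 16 = 0.75 events per minute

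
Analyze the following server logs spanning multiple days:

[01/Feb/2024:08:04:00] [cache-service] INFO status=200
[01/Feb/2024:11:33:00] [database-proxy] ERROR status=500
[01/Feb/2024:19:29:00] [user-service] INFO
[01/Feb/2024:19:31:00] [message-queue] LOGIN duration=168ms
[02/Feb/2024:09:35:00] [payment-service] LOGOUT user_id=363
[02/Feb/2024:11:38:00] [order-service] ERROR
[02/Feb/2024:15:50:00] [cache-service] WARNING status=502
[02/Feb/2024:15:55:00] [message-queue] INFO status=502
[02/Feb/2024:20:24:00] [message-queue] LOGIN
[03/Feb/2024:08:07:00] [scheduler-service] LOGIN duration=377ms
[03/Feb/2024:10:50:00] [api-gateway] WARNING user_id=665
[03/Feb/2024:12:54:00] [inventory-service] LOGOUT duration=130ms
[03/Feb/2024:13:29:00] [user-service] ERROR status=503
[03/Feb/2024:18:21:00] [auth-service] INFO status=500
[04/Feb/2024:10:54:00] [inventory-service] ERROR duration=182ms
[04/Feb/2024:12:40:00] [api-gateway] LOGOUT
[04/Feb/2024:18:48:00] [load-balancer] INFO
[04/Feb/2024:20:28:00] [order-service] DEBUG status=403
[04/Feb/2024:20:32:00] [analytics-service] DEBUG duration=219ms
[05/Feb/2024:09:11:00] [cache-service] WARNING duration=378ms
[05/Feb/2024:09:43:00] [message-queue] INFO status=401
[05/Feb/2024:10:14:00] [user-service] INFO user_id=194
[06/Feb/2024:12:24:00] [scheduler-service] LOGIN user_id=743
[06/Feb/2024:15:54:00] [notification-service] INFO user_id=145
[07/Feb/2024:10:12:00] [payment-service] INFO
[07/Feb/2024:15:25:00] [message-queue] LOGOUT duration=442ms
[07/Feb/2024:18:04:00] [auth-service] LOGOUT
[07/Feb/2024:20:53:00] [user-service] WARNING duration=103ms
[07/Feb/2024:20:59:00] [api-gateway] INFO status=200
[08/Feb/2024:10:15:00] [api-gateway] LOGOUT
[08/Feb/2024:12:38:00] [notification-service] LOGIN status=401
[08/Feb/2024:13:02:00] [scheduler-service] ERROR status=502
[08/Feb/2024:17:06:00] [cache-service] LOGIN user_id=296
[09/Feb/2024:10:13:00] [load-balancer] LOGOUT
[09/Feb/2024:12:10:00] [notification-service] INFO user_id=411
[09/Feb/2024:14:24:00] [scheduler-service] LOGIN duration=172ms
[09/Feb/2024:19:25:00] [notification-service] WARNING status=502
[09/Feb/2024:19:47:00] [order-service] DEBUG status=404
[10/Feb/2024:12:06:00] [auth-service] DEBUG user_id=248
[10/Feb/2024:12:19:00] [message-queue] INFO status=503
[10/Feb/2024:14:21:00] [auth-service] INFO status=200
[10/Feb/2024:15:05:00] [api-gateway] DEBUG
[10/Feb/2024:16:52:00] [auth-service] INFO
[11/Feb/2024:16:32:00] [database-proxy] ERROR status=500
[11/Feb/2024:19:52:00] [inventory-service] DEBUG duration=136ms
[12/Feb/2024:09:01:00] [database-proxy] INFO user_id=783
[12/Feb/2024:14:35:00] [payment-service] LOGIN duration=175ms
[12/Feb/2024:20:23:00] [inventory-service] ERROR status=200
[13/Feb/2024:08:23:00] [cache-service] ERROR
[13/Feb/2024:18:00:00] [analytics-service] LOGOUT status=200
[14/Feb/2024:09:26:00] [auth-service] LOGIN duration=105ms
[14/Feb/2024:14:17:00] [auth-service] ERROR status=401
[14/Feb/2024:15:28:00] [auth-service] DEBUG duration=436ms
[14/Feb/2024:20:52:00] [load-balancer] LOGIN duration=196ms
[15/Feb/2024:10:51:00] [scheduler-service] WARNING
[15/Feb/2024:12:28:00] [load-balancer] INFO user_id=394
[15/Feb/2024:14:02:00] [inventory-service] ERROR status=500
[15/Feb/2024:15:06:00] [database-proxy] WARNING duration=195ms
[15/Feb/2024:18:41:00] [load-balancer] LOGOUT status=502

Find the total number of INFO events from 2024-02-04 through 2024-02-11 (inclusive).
10

To filter by date range:

1. Date range: 2024-02-04 through 2024-02-11, both dates inclusive
2. Filter for INFO events whose date falls in this range
3. Count matching events: 10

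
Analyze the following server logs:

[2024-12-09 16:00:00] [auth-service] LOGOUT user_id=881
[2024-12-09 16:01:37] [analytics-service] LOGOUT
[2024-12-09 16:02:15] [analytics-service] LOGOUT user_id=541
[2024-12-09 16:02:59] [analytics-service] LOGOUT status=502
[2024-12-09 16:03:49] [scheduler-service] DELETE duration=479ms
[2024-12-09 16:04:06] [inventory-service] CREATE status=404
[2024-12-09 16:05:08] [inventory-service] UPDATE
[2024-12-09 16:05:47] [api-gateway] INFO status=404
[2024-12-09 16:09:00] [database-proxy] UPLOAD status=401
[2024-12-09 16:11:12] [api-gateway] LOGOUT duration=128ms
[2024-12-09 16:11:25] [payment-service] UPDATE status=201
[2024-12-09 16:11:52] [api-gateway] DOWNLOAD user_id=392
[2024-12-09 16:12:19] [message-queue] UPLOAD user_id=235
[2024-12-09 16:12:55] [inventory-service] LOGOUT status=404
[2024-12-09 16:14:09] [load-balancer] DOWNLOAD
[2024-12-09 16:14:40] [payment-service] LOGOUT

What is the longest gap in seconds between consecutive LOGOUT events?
493

To find the longest gap:

1. Extract all LOGOUT events in chronological order
2. Calculate time differences between consecutive events
3. Find the maximum difference
4. Longest gap: 493 seconds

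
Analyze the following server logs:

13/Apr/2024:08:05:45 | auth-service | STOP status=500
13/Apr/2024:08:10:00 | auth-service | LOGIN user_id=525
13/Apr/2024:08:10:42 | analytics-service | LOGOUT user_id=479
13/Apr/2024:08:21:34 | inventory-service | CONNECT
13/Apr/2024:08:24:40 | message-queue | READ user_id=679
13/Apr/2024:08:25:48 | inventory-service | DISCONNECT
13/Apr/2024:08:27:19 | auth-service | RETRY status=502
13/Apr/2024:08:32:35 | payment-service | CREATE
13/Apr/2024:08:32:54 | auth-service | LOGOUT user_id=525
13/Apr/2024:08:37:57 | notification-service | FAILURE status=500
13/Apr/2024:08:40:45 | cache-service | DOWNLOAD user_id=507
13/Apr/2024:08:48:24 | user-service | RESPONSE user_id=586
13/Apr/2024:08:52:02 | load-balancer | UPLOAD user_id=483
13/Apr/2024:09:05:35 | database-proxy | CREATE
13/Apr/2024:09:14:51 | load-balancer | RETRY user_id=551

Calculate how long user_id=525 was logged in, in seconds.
1374

To calculate session duration:

1. Find LOGIN event for user_id=525: 13/Apr/2024:08:10:00
2. Find LOGOUT event for user_id=525: 13/Apr/2024:08:32:54
3. Session duration: 13/Apr/2024:08:32:54 - 13/Apr/2024:08:10:00 = 1374 seconds (22 minutes)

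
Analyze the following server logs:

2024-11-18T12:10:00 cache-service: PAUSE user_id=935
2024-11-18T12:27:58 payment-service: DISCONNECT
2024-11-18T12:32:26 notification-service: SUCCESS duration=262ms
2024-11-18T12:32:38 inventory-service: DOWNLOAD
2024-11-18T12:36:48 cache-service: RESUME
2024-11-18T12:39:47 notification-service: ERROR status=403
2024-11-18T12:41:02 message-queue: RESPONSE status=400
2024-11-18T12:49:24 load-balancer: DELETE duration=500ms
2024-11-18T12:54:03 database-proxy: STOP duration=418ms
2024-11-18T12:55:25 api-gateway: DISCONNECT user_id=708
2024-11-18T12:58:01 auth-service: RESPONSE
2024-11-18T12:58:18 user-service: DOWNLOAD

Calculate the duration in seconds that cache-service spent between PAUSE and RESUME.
1608

To calculate state duration:

1. Find PAUSE event for cache-service: 2024-11-18T12:10:00
2. Find RESUME event for cache-service: 2024-11-18T12:36:48
3. Calculate duration: 2024-11-18T12:36:48 - 2024-11-18T12:10:00 = 1608 seconds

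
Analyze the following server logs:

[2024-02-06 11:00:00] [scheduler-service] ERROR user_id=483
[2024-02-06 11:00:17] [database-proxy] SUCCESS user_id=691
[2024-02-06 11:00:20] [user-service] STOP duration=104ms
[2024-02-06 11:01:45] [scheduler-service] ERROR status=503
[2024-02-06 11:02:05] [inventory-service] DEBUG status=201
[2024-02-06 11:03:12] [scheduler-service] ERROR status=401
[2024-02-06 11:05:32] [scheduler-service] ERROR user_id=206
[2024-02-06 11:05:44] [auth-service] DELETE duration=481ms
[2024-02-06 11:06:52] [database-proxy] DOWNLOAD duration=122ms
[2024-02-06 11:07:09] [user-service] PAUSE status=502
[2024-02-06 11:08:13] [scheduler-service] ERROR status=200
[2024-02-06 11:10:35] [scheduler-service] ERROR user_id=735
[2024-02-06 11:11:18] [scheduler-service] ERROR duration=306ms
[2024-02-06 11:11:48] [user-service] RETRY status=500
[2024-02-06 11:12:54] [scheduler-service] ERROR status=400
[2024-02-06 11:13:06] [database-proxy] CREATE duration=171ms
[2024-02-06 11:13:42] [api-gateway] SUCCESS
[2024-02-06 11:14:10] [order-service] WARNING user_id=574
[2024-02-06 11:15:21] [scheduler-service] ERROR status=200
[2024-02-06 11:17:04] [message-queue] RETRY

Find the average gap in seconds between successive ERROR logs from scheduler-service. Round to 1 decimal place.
115.1

To calculate average interval:

1. Find all ERROR events for scheduler-service in order
2. Calculate time gaps between consecutive events
3. Compute mean of gaps: 921 / 8 = 115.1 seconds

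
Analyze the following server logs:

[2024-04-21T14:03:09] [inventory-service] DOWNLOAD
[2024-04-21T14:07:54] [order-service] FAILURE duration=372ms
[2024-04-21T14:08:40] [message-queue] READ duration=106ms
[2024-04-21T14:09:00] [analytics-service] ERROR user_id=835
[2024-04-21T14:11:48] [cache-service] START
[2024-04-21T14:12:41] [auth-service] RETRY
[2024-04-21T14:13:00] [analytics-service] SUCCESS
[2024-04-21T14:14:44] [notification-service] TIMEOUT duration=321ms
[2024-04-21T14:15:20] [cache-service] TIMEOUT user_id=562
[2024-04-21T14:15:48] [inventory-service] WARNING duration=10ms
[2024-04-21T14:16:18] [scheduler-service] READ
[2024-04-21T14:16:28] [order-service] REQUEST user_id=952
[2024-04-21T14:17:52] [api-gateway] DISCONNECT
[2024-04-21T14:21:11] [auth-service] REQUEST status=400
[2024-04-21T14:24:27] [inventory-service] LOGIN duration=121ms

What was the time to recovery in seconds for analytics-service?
240

To calculate recovery time:

1. Find ERROR event for analytics-service: 2024-04-21T14:09:00
2. Find next SUCCESS event for analytics-service: 2024-04-21T14:13:00
3. Recovery time: 2024-04-21T14:13:00 - 2024-04-21T14:09:00 = 240 seconds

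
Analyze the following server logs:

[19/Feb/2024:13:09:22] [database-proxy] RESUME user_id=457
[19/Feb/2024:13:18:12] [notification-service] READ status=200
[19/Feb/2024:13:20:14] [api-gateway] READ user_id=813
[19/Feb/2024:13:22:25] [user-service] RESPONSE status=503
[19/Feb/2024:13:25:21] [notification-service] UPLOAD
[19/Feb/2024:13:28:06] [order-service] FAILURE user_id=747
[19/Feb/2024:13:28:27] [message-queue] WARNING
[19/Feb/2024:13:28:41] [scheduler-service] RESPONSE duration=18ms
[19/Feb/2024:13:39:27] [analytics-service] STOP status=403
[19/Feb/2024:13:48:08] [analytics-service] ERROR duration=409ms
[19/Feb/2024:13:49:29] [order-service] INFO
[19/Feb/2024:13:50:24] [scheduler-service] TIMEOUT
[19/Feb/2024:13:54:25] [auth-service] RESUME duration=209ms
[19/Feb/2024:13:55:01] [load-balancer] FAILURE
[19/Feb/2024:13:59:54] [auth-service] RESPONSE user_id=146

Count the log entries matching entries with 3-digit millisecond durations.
2

To find matching entries:

1. Pattern to match: entries with 3-digit millisecond durations
2. Scan each log entry for the pattern
3. Count matches: 2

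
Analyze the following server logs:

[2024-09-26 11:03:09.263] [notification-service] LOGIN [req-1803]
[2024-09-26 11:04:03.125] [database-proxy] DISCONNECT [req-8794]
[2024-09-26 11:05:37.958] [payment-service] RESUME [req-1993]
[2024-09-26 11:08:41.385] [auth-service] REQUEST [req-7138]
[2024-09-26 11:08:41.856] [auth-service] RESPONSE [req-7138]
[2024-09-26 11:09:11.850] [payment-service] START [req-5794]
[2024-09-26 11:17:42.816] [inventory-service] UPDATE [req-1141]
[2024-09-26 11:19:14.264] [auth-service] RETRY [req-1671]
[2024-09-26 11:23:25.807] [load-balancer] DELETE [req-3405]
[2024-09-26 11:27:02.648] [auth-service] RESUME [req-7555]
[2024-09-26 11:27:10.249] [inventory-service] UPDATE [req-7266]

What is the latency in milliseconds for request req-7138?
471

To calculate latency:

1. Find REQUEST with id req-7138: 2024-09-26 11:08:41.385
2. Find RESPONSE with id req-7138: 2024-09-26 11:08:41.856
3. Latency: 2024-09-26 11:08:41.856 - 2024-09-26 11:08:41.385 = 471ms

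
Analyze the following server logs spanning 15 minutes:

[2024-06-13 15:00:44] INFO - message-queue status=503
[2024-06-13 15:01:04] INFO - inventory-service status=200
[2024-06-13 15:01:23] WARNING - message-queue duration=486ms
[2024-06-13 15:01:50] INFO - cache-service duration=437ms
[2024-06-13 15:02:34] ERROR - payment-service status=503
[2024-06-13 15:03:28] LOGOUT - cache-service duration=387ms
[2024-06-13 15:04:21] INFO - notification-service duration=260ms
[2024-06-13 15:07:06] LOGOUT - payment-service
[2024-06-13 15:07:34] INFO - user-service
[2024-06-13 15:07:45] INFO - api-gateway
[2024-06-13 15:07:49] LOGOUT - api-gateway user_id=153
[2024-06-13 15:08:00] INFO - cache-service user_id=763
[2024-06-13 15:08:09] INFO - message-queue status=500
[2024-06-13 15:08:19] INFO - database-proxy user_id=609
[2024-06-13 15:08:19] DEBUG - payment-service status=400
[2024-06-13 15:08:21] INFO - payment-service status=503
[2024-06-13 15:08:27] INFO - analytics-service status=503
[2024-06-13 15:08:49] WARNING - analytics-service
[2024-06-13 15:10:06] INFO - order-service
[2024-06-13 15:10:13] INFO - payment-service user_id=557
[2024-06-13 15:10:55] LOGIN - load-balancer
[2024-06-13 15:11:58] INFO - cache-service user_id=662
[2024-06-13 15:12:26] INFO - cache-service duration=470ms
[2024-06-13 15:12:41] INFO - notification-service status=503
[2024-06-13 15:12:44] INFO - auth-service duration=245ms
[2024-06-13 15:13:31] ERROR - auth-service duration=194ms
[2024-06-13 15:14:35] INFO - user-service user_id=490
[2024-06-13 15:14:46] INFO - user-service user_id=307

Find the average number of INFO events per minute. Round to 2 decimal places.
1.27

To calculate the rate:

1. Count total INFO events: 19
2. Total time period: 15 minutes
3. Rate = 19 / 15 = 1.27 events per minute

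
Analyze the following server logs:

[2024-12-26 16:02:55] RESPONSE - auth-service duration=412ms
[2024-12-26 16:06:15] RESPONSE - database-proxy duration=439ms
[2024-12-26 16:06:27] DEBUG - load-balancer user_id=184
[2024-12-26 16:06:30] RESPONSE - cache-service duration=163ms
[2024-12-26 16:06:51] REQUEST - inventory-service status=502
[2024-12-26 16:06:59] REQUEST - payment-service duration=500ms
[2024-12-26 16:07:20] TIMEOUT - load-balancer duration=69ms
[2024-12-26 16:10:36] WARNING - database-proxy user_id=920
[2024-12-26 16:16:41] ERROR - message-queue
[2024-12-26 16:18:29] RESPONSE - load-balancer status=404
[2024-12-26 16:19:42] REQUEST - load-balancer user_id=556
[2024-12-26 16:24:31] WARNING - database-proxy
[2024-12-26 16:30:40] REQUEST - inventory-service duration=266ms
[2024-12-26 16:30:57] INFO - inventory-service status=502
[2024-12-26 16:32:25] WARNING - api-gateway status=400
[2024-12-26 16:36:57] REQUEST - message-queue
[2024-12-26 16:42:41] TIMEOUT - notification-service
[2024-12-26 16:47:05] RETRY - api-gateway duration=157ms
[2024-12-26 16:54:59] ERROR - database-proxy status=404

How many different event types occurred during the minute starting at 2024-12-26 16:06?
3

To count unique event types:

1. Filter events in the minute starting at 2024-12-26 16:06
2. Extract event types from matching entries
3. Count unique types: 3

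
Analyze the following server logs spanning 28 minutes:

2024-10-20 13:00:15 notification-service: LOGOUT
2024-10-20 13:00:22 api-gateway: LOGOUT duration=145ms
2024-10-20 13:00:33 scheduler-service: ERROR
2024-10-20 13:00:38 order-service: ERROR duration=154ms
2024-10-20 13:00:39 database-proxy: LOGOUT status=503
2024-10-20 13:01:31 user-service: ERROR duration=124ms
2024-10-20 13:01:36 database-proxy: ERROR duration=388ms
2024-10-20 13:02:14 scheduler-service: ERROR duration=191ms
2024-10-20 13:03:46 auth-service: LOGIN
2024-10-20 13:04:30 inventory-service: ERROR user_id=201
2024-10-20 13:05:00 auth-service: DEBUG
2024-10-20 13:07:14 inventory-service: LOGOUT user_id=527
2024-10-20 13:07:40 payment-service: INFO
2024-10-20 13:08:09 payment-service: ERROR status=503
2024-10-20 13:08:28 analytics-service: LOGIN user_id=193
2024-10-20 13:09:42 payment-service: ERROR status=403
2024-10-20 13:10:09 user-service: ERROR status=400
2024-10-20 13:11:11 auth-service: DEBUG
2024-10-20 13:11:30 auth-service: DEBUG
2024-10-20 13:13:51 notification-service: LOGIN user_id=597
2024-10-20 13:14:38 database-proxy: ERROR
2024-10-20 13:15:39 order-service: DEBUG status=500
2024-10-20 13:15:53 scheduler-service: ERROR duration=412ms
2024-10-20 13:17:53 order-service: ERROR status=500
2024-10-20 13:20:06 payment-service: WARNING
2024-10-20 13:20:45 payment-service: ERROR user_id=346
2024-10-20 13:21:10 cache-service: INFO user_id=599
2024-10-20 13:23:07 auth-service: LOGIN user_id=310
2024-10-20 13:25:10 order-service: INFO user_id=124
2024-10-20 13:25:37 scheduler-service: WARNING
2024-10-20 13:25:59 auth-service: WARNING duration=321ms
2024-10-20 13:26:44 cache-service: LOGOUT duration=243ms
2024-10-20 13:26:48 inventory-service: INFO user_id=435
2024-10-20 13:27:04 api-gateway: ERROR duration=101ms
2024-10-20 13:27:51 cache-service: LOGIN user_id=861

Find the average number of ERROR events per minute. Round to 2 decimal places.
0.5

To calculate the rate:

1. Count total ERROR events: 14
2. Total time period: 28 minutes
3. Rate = 14 / 28 = 0.5 events per minute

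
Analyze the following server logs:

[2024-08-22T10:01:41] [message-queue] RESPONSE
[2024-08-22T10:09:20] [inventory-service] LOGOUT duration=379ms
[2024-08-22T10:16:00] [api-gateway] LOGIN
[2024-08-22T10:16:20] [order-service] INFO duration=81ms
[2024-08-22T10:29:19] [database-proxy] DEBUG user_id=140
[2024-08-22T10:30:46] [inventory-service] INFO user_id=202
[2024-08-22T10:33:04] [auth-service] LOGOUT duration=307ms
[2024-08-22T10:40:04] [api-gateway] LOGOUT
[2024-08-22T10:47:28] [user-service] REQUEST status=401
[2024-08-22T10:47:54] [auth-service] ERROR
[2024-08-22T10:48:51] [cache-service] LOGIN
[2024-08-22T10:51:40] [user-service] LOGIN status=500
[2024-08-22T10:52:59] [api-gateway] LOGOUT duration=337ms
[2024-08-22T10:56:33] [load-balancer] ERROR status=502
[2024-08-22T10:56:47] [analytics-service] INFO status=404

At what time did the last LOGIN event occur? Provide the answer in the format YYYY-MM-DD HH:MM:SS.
2024-08-22 10:51:40

To find the last event:

1. Filter for all LOGIN events
2. Sort by timestamp
3. Select the last one
4. Timestamp: 2024-08-22 10:51:40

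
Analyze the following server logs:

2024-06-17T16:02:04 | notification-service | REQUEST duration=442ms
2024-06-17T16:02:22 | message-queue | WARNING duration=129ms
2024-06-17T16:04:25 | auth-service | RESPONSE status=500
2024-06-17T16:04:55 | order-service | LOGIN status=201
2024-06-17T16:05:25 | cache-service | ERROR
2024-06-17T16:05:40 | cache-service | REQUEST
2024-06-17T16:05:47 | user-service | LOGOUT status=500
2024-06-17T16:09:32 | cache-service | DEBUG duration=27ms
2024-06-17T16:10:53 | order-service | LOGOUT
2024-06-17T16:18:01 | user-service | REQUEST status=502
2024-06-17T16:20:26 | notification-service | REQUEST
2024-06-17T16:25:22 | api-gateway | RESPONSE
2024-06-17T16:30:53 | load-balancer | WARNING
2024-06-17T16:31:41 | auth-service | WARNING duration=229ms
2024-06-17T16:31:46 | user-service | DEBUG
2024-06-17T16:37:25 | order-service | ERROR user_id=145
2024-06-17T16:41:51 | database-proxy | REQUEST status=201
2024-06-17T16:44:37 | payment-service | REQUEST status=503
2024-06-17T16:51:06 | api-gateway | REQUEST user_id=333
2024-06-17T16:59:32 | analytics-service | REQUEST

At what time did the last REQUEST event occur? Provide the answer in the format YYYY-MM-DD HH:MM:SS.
2024-06-17 16:59:32

To find the last event:

1. Filter for all REQUEST events
2. Sort by timestamp
3. Select the last one
4. Timestamp: 2024-06-17 16:59:32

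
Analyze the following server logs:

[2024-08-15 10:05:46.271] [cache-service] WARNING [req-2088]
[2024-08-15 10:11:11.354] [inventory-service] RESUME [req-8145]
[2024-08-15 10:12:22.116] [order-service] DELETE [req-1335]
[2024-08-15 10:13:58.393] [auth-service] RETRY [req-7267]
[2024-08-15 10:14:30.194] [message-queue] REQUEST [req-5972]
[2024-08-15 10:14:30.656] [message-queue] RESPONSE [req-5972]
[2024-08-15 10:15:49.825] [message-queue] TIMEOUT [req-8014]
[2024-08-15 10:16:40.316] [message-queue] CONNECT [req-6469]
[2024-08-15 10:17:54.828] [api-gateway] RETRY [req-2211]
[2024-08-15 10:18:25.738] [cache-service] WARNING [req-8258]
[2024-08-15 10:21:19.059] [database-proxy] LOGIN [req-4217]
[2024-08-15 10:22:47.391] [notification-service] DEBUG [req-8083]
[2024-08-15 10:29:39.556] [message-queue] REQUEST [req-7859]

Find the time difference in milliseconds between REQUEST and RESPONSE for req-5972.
462

To calculate latency:

1. Find REQUEST with id req-5972: 2024-08-15 10:14:30.194
2. Find RESPONSE with id req-5972: 2024-08-15 10:14:30.656
3. Latency: 2024-08-15 10:14:30.656 - 2024-08-15 10:14:30.194 = 462ms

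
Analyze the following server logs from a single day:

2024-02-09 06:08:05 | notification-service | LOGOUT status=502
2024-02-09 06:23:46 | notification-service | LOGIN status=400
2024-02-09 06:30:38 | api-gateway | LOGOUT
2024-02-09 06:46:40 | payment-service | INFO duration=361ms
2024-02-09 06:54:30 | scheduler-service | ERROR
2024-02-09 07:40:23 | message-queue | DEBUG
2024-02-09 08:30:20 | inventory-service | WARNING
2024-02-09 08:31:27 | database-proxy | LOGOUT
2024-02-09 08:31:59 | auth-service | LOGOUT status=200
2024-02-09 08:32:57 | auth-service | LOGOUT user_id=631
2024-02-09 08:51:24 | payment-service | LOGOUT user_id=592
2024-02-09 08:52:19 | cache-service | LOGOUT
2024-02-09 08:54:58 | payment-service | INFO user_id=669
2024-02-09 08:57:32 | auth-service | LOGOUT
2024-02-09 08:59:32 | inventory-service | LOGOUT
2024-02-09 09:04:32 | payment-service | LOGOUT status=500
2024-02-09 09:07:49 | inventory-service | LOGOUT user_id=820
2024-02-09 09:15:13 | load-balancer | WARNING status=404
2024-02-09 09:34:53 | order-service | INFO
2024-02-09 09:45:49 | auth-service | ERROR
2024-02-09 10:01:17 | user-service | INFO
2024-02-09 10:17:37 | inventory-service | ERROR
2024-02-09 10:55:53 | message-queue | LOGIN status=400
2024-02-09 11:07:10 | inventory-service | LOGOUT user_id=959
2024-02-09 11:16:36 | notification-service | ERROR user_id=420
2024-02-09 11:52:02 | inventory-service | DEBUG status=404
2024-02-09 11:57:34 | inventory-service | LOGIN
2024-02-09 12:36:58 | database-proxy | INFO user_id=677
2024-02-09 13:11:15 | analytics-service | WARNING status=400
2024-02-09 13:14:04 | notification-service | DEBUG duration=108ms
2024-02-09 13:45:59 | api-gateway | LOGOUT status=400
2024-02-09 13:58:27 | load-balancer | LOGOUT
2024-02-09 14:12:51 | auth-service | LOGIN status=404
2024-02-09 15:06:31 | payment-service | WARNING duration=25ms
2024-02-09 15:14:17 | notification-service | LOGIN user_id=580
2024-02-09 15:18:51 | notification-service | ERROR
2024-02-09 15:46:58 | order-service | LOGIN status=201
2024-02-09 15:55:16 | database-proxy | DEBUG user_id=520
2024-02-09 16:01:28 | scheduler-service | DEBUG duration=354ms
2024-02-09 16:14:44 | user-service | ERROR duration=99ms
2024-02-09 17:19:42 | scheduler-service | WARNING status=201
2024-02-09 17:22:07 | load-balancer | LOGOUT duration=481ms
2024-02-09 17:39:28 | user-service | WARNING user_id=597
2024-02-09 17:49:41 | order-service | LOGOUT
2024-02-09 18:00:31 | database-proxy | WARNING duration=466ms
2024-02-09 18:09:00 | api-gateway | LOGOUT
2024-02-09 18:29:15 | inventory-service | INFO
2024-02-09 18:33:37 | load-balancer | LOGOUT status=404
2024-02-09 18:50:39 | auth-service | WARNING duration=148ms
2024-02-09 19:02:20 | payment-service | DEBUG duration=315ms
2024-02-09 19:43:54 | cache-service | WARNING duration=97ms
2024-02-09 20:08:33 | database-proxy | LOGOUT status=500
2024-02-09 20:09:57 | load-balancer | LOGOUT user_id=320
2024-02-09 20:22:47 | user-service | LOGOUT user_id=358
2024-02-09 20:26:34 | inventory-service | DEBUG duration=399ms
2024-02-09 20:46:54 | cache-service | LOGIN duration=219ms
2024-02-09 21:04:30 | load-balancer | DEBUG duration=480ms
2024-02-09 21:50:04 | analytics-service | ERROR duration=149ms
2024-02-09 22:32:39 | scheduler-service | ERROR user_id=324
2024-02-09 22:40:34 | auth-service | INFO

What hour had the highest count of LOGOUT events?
8

To find the peak hour:

1. Group all LOGOUT events by hour
2. Count events in each hour
3. Find hour with maximum count
4. Peak hour: 8 (with 7 events)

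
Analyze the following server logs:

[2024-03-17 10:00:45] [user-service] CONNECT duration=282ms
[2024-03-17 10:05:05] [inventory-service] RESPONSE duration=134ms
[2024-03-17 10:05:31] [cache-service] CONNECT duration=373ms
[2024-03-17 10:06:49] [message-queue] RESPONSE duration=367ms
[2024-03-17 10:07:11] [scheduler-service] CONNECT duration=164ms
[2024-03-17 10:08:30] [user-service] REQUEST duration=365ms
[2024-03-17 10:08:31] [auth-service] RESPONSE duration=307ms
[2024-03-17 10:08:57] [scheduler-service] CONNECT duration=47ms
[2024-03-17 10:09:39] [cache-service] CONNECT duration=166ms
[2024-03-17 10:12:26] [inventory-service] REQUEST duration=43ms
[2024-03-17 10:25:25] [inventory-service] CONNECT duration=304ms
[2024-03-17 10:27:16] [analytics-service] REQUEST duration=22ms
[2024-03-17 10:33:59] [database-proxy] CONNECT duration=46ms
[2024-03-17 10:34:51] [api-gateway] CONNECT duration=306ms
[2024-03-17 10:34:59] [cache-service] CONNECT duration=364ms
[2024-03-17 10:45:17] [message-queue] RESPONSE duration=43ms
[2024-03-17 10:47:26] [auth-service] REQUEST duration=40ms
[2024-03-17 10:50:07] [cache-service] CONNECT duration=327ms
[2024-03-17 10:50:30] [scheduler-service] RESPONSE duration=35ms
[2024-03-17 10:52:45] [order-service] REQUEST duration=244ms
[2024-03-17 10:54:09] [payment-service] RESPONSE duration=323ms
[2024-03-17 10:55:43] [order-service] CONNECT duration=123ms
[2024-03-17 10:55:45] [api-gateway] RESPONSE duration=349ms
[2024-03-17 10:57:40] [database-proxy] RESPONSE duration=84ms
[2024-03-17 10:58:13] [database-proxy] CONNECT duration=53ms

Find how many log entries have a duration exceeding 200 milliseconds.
12

To count timeouts:

1. Threshold: 200ms
2. Extract duration from each log entry
3. Count entries where duration > 200
4. Timeout count: 12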